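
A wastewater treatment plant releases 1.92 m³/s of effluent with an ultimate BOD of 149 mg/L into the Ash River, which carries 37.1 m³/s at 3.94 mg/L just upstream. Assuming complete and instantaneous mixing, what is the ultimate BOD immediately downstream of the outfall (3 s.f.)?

11.1 mg/L

Flow-weighted mixing: C = (Q_r C_r + Q_w C_w)/(Q_r + Q_w)
= (37.1×3.94 + 1.92×149)/(37.1 + 1.92) = 432.3/39.02 = 11.08 mg/L.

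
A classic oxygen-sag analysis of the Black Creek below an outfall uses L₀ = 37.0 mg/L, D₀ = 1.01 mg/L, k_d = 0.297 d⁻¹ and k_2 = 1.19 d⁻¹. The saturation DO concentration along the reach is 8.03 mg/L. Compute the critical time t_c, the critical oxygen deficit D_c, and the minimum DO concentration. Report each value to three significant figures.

t_c ≈ 1.46 d; D_c ≈ 5.99 mg/L; min DO ≈ 2.04 mg/L

At the critical point dD/dt = 0, so k_d L₀ e^(−k_d t) = k_2 D. Substituting D(t) from the Streeter–Phelps equation and solving for t gives
t_c = ln[(k_2/k_d)(1 − D₀(k_2−k_d)/(k_d L₀))] / (k_2−k_d).
Here k_2−k_d = 0.8930 d⁻¹ and 1 − D₀(k_2−k_d)/(k_d L₀) = 1 − 1.01×0.8930/(0.297×37.0) = 0.9179, so
t_c = ln(4.007 × 0.9179) / 0.8930 = 1.302 / 0.8930 = 1.458 d.
D_c = (k_d/k_2) L₀ e^(−k_d t_c) = (0.297/1.19) × 37.0 × e^(−0.297×1.458) = 0.2496 × 37.0 × 0.6485 = 5.988 mg/L.
Minimum DO = C_s − D_c = 8.03 − 5.988 = 2.042 mg/L.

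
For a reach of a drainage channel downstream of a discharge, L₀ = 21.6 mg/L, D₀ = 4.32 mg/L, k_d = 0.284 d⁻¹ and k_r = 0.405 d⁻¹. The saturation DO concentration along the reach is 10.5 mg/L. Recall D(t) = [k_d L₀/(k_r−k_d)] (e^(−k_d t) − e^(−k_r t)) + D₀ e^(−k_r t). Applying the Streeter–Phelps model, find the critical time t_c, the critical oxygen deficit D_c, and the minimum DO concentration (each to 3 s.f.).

t_c = [1/(k_r−k_d)] ln[(k_r/k_d)(1 − D₀(k_r−k_d)/(k_d L₀))]
= [1/(0.405−0.284)] ln[(0.405/0.284)(1 − 4.32×0.1210/(0.284×21.6))]
= (1/0.1210) ln[1.426 × 0.9148] = 8.264 × ln(1.305) = 8.264 × 0.2659 = 2.197 d.
D_c = (k_d/k_r) L₀ e^(−k_d t_c) = (0.284/0.405) × 21.6 × e^(−0.284×2.197) = 0.7012 × 21.6 × 0.5358 = 8.116 mg/L.
Minimum DO = C_s − D_c = 10.5 − 8.116 = 2.384 mg/L.

t_c ≈ 2.20 d; D_c ≈ 8.12 mg/L; min DO ≈ 2.38 mg/L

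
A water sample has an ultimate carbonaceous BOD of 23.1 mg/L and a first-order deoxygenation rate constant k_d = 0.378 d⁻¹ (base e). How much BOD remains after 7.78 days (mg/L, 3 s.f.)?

L_t = L₀ e^(−k_d t) = 23.1 × e^(−0.378×7.78) = 23.1 × 0.05282 = 1.220 mg/L.

L ≈ 1.22 mg/L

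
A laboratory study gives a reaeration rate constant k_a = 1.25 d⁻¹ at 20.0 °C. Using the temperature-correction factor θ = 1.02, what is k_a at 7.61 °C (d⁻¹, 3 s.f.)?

k_a ≈ 0.978 d⁻¹

k_a(T₂) = k_a(T₁) · θ^(T₂−T₁) = 1.25 × 1.02^(7.61−20.0)
= 1.25 × 1.02^-12.4 = 1.25 × 0.7824 = 0.9780 d⁻¹.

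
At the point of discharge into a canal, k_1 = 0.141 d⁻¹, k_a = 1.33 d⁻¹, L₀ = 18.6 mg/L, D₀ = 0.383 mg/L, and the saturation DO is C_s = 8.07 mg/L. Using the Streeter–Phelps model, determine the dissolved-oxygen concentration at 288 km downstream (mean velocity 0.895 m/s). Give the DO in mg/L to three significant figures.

DO ≈ 6.78 mg/L

Travel time t = x/v = 288 km / (0.895 m/s) = 288000 m / 0.895 m/s = 321800 s = 3.724 d.
k_1 L₀/(k_a−k_1) = 0.141×18.6/(1.33−0.141) = 2.623/1.189 = 2.206 mg/L.
e^(−k_1 t) = e^(−0.141×3.724) = 0.5915; e^(−k_a t) = e^(−1.33×3.724) = 0.007059.
D = 2.206 × (0.5915 − 0.007059) + 0.383 × 0.007059 = 1.289 + 0.002704 = 1.292 mg/L.
DO = C_s − D = 8.07 − 1.292 = 6.778 mg/L.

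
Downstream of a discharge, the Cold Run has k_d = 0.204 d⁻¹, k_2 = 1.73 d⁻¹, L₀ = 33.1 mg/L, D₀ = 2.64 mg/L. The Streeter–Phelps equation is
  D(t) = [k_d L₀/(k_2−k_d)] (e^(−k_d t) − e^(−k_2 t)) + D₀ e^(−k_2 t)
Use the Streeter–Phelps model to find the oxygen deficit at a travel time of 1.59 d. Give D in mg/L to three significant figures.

D ≈ 3.09 mg/L

k_d L₀/(k_2−k_d) = 0.204×33.1/(1.73−0.204) = 6.752/1.526 = 4.425 mg/L.
e^(−k_d t) = e^(−0.204×1.590) = 0.7230; e^(−k_2 t) = e^(−1.73×1.590) = 0.06388.
D = 4.425 × (0.7230 − 0.06388) + 2.64 × 0.06388 = 2.916 + 0.1687 = 3.085 mg/L.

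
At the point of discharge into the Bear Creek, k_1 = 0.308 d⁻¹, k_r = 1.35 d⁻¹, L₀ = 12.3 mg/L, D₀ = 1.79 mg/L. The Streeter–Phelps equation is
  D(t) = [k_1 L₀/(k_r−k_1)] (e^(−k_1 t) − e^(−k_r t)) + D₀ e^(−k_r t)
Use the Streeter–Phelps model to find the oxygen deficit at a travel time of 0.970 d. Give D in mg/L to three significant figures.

D ≈ 2.20 mg/L

k_1 L₀/(k_r−k_1) = 0.308×12.3/(1.35−0.308) = 3.788/1.042 = 3.636 mg/L.
e^(−k_1 t) = e^(−0.308×0.9700) = 0.7417; e^(−k_r t) = e^(−1.35×0.9700) = 0.2700.
D = 3.636 × (0.7417 − 0.2700) + 1.79 × 0.2700 = 1.715 + 0.4832 = 2.198 mg/L.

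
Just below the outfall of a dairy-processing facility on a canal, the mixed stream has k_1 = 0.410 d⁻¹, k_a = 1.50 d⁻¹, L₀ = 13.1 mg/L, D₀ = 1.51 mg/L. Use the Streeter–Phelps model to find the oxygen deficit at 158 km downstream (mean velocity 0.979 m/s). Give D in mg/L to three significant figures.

Travel time t = x/v = 158 km / (0.979 m/s) = 158000 m / 0.979 m/s = 161400 s = 1.868 d.
k_1 L₀/(k_a−k_1) = 0.410×13.1/(1.50−0.410) = 5.371/1.090 = 4.928 mg/L.
e^(−k_1 t) = e^(−0.410×1.868) = 0.4649; e^(−k_a t) = e^(−1.50×1.868) = 0.06069.
D = 4.928 × (0.4649 − 0.06069) + 1.51 × 0.06069 = 1.992 + 0.09165 = 2.084 mg/L.

D ≈ 2.08 mg/L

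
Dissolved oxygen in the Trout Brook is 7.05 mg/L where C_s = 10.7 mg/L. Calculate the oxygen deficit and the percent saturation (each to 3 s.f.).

D = C_s − C = 10.7 − 7.05 = 3.65 mg/L.
% saturation = 7.05/10.7 × 100 = 65.9 %.

D ≈ 3.65 mg/L; 65.9 % saturation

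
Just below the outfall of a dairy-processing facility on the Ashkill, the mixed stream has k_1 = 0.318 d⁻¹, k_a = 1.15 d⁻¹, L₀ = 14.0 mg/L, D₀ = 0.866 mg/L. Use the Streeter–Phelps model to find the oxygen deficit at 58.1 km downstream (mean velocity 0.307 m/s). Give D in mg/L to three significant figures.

Travel time t = x/v = 58.1 km / (0.307 m/s) = 58100 m / 0.307 m/s = 189300 s = 2.190 d.
k_1 L₀/(k_a−k_1) = 0.318×14.0/(1.15−0.318) = 4.452/0.8320 = 5.351 mg/L.
e^(−k_1 t) = e^(−0.318×2.190) = 0.4983; e^(−k_a t) = e^(−1.15×2.190) = 0.08054.
D = 5.351 × (0.4983 − 0.08054) + 0.866 × 0.08054 = 2.235 + 0.06975 = 2.305 mg/L.

D ≈ 2.31 mg/L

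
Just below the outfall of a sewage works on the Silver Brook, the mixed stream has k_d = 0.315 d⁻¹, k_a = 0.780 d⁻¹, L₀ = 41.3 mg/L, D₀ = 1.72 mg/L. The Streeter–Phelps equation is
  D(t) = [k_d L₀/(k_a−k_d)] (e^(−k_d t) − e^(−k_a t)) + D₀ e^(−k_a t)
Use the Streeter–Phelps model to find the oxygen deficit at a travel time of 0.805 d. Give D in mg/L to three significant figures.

D ≈ 7.70 mg/L

k_d L₀/(k_a−k_d) = 0.315×41.3/(0.780−0.315) = 13.01/0.4650 = 27.98 mg/L.
e^(−k_d t) = e^(−0.315×0.8050) = 0.7760; e^(−k_a t) = e^(−0.780×0.8050) = 0.5337.
D = 27.98 × (0.7760 − 0.5337) + 1.72 × 0.5337 = 6.779 + 0.9180 = 7.697 mg/L.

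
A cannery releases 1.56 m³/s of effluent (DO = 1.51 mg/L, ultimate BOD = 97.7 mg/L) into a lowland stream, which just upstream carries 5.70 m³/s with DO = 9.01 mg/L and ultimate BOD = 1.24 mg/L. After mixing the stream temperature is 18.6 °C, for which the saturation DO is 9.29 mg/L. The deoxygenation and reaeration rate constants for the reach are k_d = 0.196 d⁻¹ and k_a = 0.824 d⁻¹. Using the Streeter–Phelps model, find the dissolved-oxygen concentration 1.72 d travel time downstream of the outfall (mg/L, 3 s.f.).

DO ≈ 5.60 mg/L

Mixed DO = (5.70×9.01 + 1.56×1.51)/(5.70+1.56) = 53.71/7.260 = 7.398 mg/L.
Mixed L₀ = (5.70×1.24 + 1.56×97.7)/(7.260) = 159.5/7.260 = 21.97 mg/L.
Initial deficit D₀ = C_s − DO₀ = 9.29 − 7.398 = 1.892 mg/L.
D(1.72) = [0.196×21.97/(0.824−0.196)](e^(−0.196×1.72) − e^(−0.824×1.72)) + 1.892 e^(−0.824×1.72)
= 6.856 × (0.7138 − 0.2424) + 1.892 × 0.2424 = 3.691 mg/L.
DO = 9.29 − 3.691 = 5.599 mg/L.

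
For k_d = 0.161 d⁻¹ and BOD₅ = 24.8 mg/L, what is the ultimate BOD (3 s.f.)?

L₀ ≈ 44.9 mg/L

BOD₅ = L₀(1 − e^(−5k_d)) ⇒ L₀ = BOD₅ / (1 − e^(−5×0.161))
= 24.8 / (1 − 0.4471) = 24.8 / 0.5529 = 44.85 mg/L.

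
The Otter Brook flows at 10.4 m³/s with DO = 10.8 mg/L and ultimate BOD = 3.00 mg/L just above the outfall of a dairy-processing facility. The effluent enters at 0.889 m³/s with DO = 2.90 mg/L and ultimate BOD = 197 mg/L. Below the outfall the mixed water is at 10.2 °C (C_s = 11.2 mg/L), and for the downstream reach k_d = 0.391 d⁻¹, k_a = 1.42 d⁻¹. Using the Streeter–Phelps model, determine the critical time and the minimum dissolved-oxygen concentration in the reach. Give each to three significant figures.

t_c ≈ 1.10 d; minimum DO ≈ 7.92 mg/L

Mixed DO = (10.4×10.8 + 0.889×2.90)/(10.4+0.889) = 114.9/11.29 = 10.18 mg/L.
Mixed L₀ = (10.4×3.00 + 0.889×197)/(11.29) = 206.3/11.29 = 18.28 mg/L.
Initial deficit D₀ = C_s − DO₀ = 11.2 − 10.18 = 1.022 mg/L.
t_c = (1/1.029) ln[(1.42/0.391)(1 − 1.022×1.029/(0.391×18.28))] = 0.9718 × ln(3.097) = 1.099 d.
D_c = (0.391/1.42) × 18.28 × e^(−0.391×1.099) = 0.2754 × 18.28 × 0.6508 = 3.275 mg/L.
Minimum DO = 11.2 − 3.275 = 7.925 mg/L.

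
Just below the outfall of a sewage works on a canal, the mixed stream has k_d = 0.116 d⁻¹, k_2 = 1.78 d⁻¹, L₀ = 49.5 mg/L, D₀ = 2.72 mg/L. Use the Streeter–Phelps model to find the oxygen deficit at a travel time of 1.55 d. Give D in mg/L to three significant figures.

k_d L₀/(k_2−k_d) = 0.116×49.5/(1.78−0.116) = 5.742/1.664 = 3.451 mg/L.
e^(−k_d t) = e^(−0.116×1.550) = 0.8354; e^(−k_2 t) = e^(−1.78×1.550) = 0.06336.
D = 3.451 × (0.8354 − 0.06336) + 2.72 × 0.06336 = 2.664 + 0.1723 = 2.837 mg/L.

D ≈ 2.84 mg/L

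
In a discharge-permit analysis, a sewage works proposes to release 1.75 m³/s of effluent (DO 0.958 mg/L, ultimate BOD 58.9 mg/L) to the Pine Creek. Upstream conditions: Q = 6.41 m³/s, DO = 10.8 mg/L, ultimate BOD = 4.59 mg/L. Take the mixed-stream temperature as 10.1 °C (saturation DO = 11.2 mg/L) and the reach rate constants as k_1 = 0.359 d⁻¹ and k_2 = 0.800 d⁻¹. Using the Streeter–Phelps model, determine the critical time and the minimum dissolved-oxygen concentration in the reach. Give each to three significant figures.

Mixed DO = (6.41×10.8 + 1.75×0.958)/(6.41+1.75) = 70.90/8.160 = 8.689 mg/L.
Mixed L₀ = (6.41×4.59 + 1.75×58.9)/(8.160) = 132.5/8.160 = 16.24 mg/L.
Initial deficit D₀ = C_s − DO₀ = 11.2 − 8.689 = 2.511 mg/L.
t_c = (1/0.4410) ln[(0.800/0.359)(1 − 2.511×0.4410/(0.359×16.24))] = 2.268 × ln(1.805) = 1.339 d.
D_c = (0.359/0.800) × 16.24 × e^(−0.359×1.339) = 0.4487 × 16.24 × 0.6183 = 4.505 mg/L.
Minimum DO = 11.2 − 4.505 = 6.695 mg/L.

t_c ≈ 1.34 d; minimum DO ≈ 6.69 mg/L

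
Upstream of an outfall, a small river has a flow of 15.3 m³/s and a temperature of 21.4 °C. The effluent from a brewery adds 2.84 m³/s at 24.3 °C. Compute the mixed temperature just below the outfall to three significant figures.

Flow-weighted mixing: C = (Q_r C_r + Q_w C_w)/(Q_r + Q_w)
= (15.3×21.4 + 2.84×24.3)/(15.3 + 2.84) = 396.4/18.14 = 21.85 °C.

21.9 °C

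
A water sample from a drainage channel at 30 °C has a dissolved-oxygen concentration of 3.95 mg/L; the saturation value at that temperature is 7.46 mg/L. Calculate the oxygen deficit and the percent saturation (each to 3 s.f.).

D ≈ 3.51 mg/L; 52.9 % saturation

D = C_s − C = 7.46 − 3.95 = 3.51 mg/L.
% saturation = 3.95/7.46 × 100 = 52.9 %.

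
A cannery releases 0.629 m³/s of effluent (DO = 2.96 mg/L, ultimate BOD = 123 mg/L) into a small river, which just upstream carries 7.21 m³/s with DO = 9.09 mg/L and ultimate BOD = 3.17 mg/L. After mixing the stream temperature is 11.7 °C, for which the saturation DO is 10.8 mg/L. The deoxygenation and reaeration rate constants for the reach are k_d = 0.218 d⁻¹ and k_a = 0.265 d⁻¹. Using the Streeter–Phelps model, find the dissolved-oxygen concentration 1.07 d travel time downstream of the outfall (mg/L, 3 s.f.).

DO ≈ 6.84 mg/L

Mixed DO = (7.21×9.09 + 0.629×2.96)/(7.21+0.629) = 67.40/7.839 = 8.598 mg/L.
Mixed L₀ = (7.21×3.17 + 0.629×123)/(7.839) = 100.2/7.839 = 12.79 mg/L.
Initial deficit D₀ = C_s − DO₀ = 10.8 − 8.598 = 2.202 mg/L.
D(1.07) = [0.218×12.79/(0.265−0.218)](e^(−0.218×1.07) − e^(−0.265×1.07)) + 2.202 e^(−0.265×1.07)
= 59.30 × (0.7919 − 0.7531) + 2.202 × 0.7531 = 3.962 mg/L.
DO = 10.8 − 3.962 = 6.838 mg/L.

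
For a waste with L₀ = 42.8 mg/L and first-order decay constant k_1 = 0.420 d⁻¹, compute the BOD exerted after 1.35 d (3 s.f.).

y_t = L₀(1 − e^(−k_1 t)) = 42.8 × (1 − e^(−0.420×1.35))
= 42.8 × (1 − 0.5672) = 42.8 × 0.4328 = 18.52 mg/L.

y ≈ 18.5 mg/L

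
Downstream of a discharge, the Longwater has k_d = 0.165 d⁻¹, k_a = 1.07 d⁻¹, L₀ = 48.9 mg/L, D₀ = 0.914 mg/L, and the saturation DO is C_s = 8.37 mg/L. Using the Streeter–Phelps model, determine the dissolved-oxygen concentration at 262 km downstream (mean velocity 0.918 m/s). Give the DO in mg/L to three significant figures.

DO ≈ 3.43 mg/L

Travel time t = x/v = 262 km / (0.918 m/s) = 262000 m / 0.918 m/s = 285400 s = 3.303 d.
k_d L₀/(k_a−k_d) = 0.165×48.9/(1.07−0.165) = 8.069/0.9050 = 8.915 mg/L.
e^(−k_d t) = e^(−0.165×3.303) = 0.5798; e^(−k_a t) = e^(−1.07×3.303) = 0.02917.
D = 8.915 × (0.5798 − 0.02917) + 0.914 × 0.02917 = 4.909 + 0.02666 = 4.936 mg/L.
DO = C_s − D = 8.37 − 4.936 = 3.434 mg/L.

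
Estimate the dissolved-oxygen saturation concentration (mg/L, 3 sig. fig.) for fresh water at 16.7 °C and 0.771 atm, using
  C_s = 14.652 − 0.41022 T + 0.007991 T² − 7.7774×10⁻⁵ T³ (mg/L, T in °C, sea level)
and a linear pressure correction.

C_s ≈ 7.45 mg/L

At sea level: C_s = 14.652 − 0.41022×16.7 + 0.007991×16.7² − 7.7774×10⁻⁵×16.7³ = 9.668 mg/L.
Pressure correction: C_s' = 9.668 × 0.771 = 7.454 mg/L.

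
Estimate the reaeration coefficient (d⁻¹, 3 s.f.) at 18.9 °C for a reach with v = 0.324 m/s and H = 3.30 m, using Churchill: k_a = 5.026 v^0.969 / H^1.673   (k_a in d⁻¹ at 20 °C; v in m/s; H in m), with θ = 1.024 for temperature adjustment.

k_a ≈ 0.223 d⁻¹

k_a(20) = 5.026 × 0.324^0.969 / 3.30^1.673 = 5.026 × 0.3355 / 7.370 = 0.2288 d⁻¹.
k_a(18.9) = 0.2288 × 1.024^(18.9−20) = 0.2288 × 0.9742 = 0.2229 d⁻¹.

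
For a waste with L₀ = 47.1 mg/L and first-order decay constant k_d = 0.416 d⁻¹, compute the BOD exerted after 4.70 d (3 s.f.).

y_t = L₀(1 − e^(−k_d t)) = 47.1 × (1 − e^(−0.416×4.70))
= 47.1 × (1 − 0.1415) = 47.1 × 0.8585 = 40.43 mg/L.

y ≈ 40.4 mg/L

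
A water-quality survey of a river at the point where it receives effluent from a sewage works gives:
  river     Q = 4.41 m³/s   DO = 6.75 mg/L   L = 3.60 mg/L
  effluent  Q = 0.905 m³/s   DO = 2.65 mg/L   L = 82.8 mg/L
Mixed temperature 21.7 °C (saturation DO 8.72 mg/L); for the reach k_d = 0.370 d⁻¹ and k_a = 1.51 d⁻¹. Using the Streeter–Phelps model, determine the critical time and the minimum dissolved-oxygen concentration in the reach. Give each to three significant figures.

t_c ≈ 0.658 d; minimum DO ≈ 5.44 mg/L

Mixed DO = (4.41×6.75 + 0.905×2.65)/(4.41+0.905) = 32.17/5.315 = 6.052 mg/L.
Mixed L₀ = (4.41×3.60 + 0.905×82.8)/(5.315) = 90.81/5.315 = 17.09 mg/L.
Initial deficit D₀ = C_s − DO₀ = 8.72 − 6.052 = 2.668 mg/L.
t_c = (1/1.140) ln[(1.51/0.370)(1 − 2.668×1.140/(0.370×17.09))] = 0.8772 × ln(2.117) = 0.6581 d.
D_c = (0.370/1.51) × 17.09 × e^(−0.370×0.6581) = 0.2450 × 17.09 × 0.7839 = 3.282 mg/L.
Minimum DO = 8.72 − 3.282 = 5.438 mg/L.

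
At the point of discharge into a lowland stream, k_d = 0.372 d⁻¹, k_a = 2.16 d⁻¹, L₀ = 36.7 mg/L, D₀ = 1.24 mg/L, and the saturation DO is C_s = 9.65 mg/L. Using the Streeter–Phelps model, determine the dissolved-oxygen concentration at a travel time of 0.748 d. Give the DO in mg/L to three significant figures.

DO ≈ 5.14 mg/L

k_d L₀/(k_a−k_d) = 0.372×36.7/(2.16−0.372) = 13.65/1.788 = 7.636 mg/L.
e^(−k_d t) = e^(−0.372×0.7480) = 0.7571; e^(−k_a t) = e^(−2.16×0.7480) = 0.1988.
D = 7.636 × (0.7571 − 0.1988) + 1.24 × 0.1988 = 4.263 + 0.2465 = 4.510 mg/L.
DO = C_s − D = 9.65 − 4.510 = 5.140 mg/L.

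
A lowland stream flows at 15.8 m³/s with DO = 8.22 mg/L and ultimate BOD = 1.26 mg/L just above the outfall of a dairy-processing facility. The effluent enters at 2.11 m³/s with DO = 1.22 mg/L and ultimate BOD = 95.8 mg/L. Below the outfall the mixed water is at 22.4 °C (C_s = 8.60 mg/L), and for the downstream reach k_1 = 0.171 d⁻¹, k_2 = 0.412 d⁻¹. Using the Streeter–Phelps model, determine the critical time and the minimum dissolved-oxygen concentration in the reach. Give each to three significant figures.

Mixed DO = (15.8×8.22 + 2.11×1.22)/(15.8+2.11) = 132.5/17.91 = 7.395 mg/L.
Mixed L₀ = (15.8×1.26 + 2.11×95.8)/(17.91) = 222.0/17.91 = 12.40 mg/L.
Initial deficit D₀ = C_s − DO₀ = 8.60 − 7.395 = 1.205 mg/L.
t_c = (1/0.2410) ln[(0.412/0.171)(1 − 1.205×0.2410/(0.171×12.40))] = 4.149 × ln(2.079) = 3.038 d.
D_c = (0.171/0.412) × 12.40 × e^(−0.171×3.038) = 0.4150 × 12.40 × 0.5949 = 3.061 mg/L.
Minimum DO = 8.60 − 3.061 = 5.539 mg/L.

t_c ≈ 3.04 d; minimum DO ≈ 5.54 mg/L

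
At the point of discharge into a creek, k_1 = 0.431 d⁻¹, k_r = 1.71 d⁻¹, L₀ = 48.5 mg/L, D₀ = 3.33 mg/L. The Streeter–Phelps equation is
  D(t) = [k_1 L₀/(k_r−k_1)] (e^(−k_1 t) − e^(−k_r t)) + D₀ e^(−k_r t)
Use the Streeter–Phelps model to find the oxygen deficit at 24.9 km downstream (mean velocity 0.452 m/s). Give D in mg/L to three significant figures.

Travel time t = x/v = 24.9 km / (0.452 m/s) = 24900 m / 0.452 m/s = 55090 s = 0.6376 d.
k_1 L₀/(k_r−k_1) = 0.431×48.5/(1.71−0.431) = 20.90/1.279 = 16.34 mg/L.
e^(−k_1 t) = e^(−0.431×0.6376) = 0.7597; e^(−k_r t) = e^(−1.71×0.6376) = 0.3361.
D = 16.34 × (0.7597 − 0.3361) + 3.33 × 0.3361 = 6.923 + 1.119 = 8.042 mg/L.

D ≈ 8.04 mg/L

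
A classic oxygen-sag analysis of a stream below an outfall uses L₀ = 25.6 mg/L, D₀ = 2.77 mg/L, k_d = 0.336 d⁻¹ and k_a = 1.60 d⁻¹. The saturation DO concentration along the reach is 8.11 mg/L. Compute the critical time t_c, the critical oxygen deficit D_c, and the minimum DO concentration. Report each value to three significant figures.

At the critical point dD/dt = 0, so k_d L₀ e^(−k_d t) = k_a D. Substituting D(t) from the Streeter–Phelps equation and solving for t gives
t_c = ln[(k_a/k_d)(1 − D₀(k_a−k_d)/(k_d L₀))] / (k_a−k_d).
Here k_a−k_d = 1.264 d⁻¹ and 1 − D₀(k_a−k_d)/(k_d L₀) = 1 − 2.77×1.264/(0.336×25.6) = 0.5930, so
t_c = ln(4.762 × 0.5930) / 1.264 = 1.038 / 1.264 = 0.8212 d.
D_c = (k_d/k_a) L₀ e^(−k_d t_c) = (0.336/1.60) × 25.6 × e^(−0.336×0.8212) = 0.2100 × 25.6 × 0.7589 = 4.080 mg/L.
Minimum DO = C_s − D_c = 8.11 − 4.080 = 4.030 mg/L.

t_c ≈ 0.821 d; D_c ≈ 4.08 mg/L; min DO ≈ 4.03 mg/L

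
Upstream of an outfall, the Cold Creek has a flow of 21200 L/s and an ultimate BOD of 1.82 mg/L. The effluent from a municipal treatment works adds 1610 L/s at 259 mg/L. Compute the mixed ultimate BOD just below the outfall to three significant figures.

20.0 mg/L

Flow-weighted mixing: C = (Q_r C_r + Q_w C_w)/(Q_r + Q_w)
= (21200×1.82 + 1610×259)/(21200 + 1610) = 455600/22810 = 19.97 mg/L.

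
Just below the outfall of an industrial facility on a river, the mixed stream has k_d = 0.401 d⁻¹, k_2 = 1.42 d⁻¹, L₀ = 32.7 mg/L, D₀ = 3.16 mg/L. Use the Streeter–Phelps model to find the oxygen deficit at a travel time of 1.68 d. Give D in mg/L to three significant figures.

k_d L₀/(k_2−k_d) = 0.401×32.7/(1.42−0.401) = 13.11/1.019 = 12.87 mg/L.
e^(−k_d t) = e^(−0.401×1.680) = 0.5098; e^(−k_2 t) = e^(−1.42×1.680) = 0.09203.
D = 12.87 × (0.5098 − 0.09203) + 3.16 × 0.09203 = 5.376 + 0.2908 = 5.667 mg/L.

D ≈ 5.67 mg/L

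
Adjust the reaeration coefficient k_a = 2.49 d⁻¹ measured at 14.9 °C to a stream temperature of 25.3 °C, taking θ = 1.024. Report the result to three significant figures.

k_a ≈ 3.19 d⁻¹

k_a(T₂) = k_a(T₁) · θ^(T₂−T₁) = 2.49 × 1.024^(25.3−14.9)
= 2.49 × 1.024^10.4 = 2.49 × 1.280 = 3.187 d⁻¹.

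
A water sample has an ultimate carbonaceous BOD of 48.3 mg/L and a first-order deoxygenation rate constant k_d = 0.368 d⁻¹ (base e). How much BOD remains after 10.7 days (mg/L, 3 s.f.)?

L_t = L₀ e^(−k_d t) = 48.3 × e^(−0.368×10.7) = 48.3 × 0.01949 = 0.9416 mg/L.

L ≈ 0.942 mg/L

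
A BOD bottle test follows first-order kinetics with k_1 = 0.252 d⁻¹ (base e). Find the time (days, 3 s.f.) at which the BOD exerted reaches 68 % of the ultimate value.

y/L₀ = 1 − e^(−k_1 t) = 0.68 ⇒ e^(−k_1 t) = 0.320
t = −ln(0.320) / 0.252 = 1.139 / 0.252 = 4.522 d.

t ≈ 4.52 d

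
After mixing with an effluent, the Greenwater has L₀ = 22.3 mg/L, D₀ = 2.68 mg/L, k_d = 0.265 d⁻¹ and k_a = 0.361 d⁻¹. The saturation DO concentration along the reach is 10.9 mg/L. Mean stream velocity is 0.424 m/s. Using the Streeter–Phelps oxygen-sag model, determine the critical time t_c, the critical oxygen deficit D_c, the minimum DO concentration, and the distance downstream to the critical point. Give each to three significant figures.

At the critical point dD/dt = 0, so k_d L₀ e^(−k_d t) = k_a D. Substituting D(t) from the Streeter–Phelps equation and solving for t gives
t_c = ln[(k_a/k_d)(1 − D₀(k_a−k_d)/(k_d L₀))] / (k_a−k_d).
Here k_a−k_d = 0.09600 d⁻¹ and 1 − D₀(k_a−k_d)/(k_d L₀) = 1 − 2.68×0.09600/(0.265×22.3) = 0.9565, so
t_c = ln(1.362 × 0.9565) / 0.09600 = 0.2646 / 0.09600 = 2.757 d.
L(t_c) = L₀ e^(−k_d t_c) = 22.3 × 0.4817 = 10.74 mg/L, and at the critical point k_a D_c = k_d L, so D_c = (0.265/0.361) × 10.74 = 7.885 mg/L.
Minimum DO = C_s − D_c = 10.9 − 7.885 = 3.015 mg/L.
x_c = v t_c = 0.424 m/s × 2.757 d × 86400 s/d = 101000 m ≈ 101 km.

t_c ≈ 2.76 d; D_c ≈ 7.88 mg/L; min DO ≈ 3.02 mg/L; x_c ≈ 101 km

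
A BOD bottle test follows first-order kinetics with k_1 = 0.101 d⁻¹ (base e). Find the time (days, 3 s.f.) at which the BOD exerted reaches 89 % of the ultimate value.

t ≈ 21.9 d

y/L₀ = 1 − e^(−k_1 t) = 0.89 ⇒ e^(−k_1 t) = 0.110
t = −ln(0.110) / 0.101 = 2.207 / 0.101 = 21.85 d.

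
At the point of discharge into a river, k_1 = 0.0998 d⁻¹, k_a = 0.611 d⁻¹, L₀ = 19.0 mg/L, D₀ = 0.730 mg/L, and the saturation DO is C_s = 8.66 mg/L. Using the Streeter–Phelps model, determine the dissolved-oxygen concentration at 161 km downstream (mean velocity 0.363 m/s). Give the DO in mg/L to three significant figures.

Travel time t = x/v = 161 km / (0.363 m/s) = 161000 m / 0.363 m/s = 443500 s = 5.133 d.
k_1 L₀/(k_a−k_1) = 0.0998×19.0/(0.611−0.0998) = 1.896/0.5112 = 3.709 mg/L.
e^(−k_1 t) = e^(−0.0998×5.133) = 0.5991; e^(−k_a t) = e^(−0.611×5.133) = 0.04343.
D = 3.709 × (0.5991 − 0.04343) + 0.730 × 0.04343 = 2.061 + 0.03171 = 2.093 mg/L.
DO = C_s − D = 8.66 − 2.093 = 6.567 mg/L.

DO ≈ 6.57 mg/L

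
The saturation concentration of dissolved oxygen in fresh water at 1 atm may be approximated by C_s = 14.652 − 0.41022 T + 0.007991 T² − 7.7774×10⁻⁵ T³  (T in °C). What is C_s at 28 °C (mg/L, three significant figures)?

C_s ≈ 7.72 mg/L

C_s = 14.652 − 0.41022×28 + 0.007991×28² − 7.7774×10⁻⁵×28³ = 7.723 mg/L.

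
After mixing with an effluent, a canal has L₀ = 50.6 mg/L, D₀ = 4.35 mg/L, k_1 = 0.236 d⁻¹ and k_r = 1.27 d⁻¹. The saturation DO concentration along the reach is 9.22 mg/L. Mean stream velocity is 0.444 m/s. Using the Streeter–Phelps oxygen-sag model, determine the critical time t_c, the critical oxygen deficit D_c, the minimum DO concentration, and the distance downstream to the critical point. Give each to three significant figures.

t_c = [1/(k_r−k_1)] ln[(k_r/k_1)(1 − D₀(k_r−k_1)/(k_1 L₀))]
= [1/(1.27−0.236)] ln[(1.27/0.236)(1 − 4.35×1.034/(0.236×50.6))]
= (1/1.034) ln[5.381 × 0.6233] = 0.9671 × ln(3.354) = 0.9671 × 1.210 = 1.170 d.
L(t_c) = L₀ e^(−k_1 t_c) = 50.6 × 0.7586 = 38.39 mg/L, and at the critical point k_r D_c = k_1 L, so D_c = (0.236/1.27) × 38.39 = 7.133 mg/L.
Minimum DO = C_s − D_c = 9.22 − 7.133 = 2.087 mg/L.
x_c = v t_c = 0.444 m/s × 1.170 d × 86400 s/d = 44900 m ≈ 44.9 km.

t_c ≈ 1.17 d; D_c ≈ 7.13 mg/L; min DO ≈ 2.09 mg/L; x_c ≈ 44.9 km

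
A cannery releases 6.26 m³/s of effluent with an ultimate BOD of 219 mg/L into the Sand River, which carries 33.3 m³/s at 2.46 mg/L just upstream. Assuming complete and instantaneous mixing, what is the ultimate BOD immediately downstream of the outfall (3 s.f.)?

36.7 mg/L

Flow-weighted mixing: C = (Q_r C_r + Q_w C_w)/(Q_r + Q_w)
= (33.3×2.46 + 6.26×219)/(33.3 + 6.26) = 1453/39.56 = 36.73 mg/L.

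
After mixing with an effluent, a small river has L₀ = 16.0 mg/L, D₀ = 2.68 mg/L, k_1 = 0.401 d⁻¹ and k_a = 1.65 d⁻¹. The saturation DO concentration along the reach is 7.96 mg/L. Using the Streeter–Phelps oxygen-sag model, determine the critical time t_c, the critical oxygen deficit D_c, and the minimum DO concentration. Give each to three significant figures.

With k_a/k_1 = 4.115 and 1 − D₀(k_a−k_1)/(k_1 L₀) = 0.4783,
t_c = ln(4.115 × 0.4783) / (1.65 − 0.401) = ln(1.968) / 1.249 = 0.6770/1.249 = 0.5421 d.
D_c = (k_1/k_a) L₀ e^(−k_1 t_c) = (0.401/1.65) × 16.0 × e^(−0.401×0.5421) = 0.2430 × 16.0 × 0.8046 = 3.129 mg/L.
Minimum DO = C_s − D_c = 7.96 − 3.129 = 4.831 mg/L.

t_c ≈ 0.542 d; D_c ≈ 3.13 mg/L; min DO ≈ 4.83 mg/L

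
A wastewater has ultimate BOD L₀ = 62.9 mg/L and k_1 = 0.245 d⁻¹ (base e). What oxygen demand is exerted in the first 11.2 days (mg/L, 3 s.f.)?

y ≈ 58.9 mg/L

y_t = L₀(1 − e^(−k_1 t)) = 62.9 × (1 − e^(−0.245×11.2))
= 62.9 × (1 − 0.06431) = 62.9 × 0.9357 = 58.85 mg/L.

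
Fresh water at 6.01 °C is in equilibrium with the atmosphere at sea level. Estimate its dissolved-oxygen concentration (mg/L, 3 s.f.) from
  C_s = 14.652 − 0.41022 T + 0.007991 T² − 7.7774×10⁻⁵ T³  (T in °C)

C_s ≈ 12.5 mg/L

C_s = 14.652 − 0.41022×6.01 + 0.007991×6.01² − 7.7774×10⁻⁵×6.01³ = 12.46 mg/L.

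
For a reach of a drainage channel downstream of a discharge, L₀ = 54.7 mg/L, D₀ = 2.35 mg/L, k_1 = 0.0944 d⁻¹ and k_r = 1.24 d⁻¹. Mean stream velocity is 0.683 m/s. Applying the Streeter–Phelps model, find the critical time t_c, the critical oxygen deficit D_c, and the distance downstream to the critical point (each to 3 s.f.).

At the critical point dD/dt = 0, so k_1 L₀ e^(−k_1 t) = k_r D. Substituting D(t) from the Streeter–Phelps equation and solving for t gives
t_c = ln[(k_r/k_1)(1 − D₀(k_r−k_1)/(k_1 L₀))] / (k_r−k_1).
Here k_r−k_1 = 1.146 d⁻¹ and 1 − D₀(k_r−k_1)/(k_1 L₀) = 1 − 2.35×1.146/(0.0944×54.7) = 0.4786, so
t_c = ln(13.14 × 0.4786) / 1.146 = 1.839 / 1.146 = 1.605 d.
D_c = (k_1/k_r) L₀ e^(−k_1 t_c) = (0.0944/1.24) × 54.7 × e^(−0.0944×1.605) = 0.07613 × 54.7 × 0.8594 = 3.579 mg/L.
x_c = v t_c = 0.683 m/s × 1.605 d × 86400 s/d = 94700 m ≈ 94.7 km.

t_c ≈ 1.60 d; D_c ≈ 3.58 mg/L; x_c ≈ 94.7 km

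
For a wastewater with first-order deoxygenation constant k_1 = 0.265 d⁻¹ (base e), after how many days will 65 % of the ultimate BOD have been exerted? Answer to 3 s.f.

y/L₀ = 1 − e^(−k_1 t) = 0.65 ⇒ e^(−k_1 t) = 0.350
t = −ln(0.350) / 0.265 = 1.050 / 0.265 = 3.962 d.

t ≈ 3.96 d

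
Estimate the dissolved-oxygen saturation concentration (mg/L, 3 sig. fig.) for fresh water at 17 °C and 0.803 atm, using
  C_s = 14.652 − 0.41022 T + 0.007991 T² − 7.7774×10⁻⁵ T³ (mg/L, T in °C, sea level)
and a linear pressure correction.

C_s ≈ 7.71 mg/L

At sea level: C_s = 14.652 − 0.41022×17 + 0.007991×17² − 7.7774×10⁻⁵×17³ = 9.606 mg/L.
Pressure correction: C_s' = 9.606 × 0.803 = 7.713 mg/L.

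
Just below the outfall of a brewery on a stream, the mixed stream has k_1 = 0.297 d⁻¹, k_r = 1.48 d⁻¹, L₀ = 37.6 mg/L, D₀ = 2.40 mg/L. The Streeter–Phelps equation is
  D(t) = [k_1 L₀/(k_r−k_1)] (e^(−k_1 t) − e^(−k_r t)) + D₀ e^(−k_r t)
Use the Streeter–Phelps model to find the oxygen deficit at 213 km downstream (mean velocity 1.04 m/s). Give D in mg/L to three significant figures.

Travel time t = x/v = 213 km / (1.04 m/s) = 213000 m / 1.04 m/s = 204800 s = 2.370 d.
k_1 L₀/(k_r−k_1) = 0.297×37.6/(1.48−0.297) = 11.17/1.183 = 9.440 mg/L.
e^(−k_1 t) = e^(−0.297×2.370) = 0.4946; e^(−k_r t) = e^(−1.48×2.370) = 0.02995.
D = 9.440 × (0.4946 − 0.02995) + 2.40 × 0.02995 = 4.386 + 0.07188 = 4.458 mg/L.

D ≈ 4.46 mg/L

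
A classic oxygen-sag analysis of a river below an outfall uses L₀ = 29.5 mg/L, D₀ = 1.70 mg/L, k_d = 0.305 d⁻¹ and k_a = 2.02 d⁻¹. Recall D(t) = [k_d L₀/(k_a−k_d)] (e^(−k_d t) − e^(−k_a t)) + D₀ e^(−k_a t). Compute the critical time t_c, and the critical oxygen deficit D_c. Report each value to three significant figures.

t_c ≈ 0.874 d; D_c ≈ 3.41 mg/L

t_c = [1/(k_a−k_d)] ln[(k_a/k_d)(1 − D₀(k_a−k_d)/(k_d L₀))]
= [1/(2.02−0.305)] ln[(2.02/0.305)(1 − 1.70×1.715/(0.305×29.5))]
= (1/1.715) ln[6.623 × 0.6760] = 0.5831 × ln(4.477) = 0.5831 × 1.499 = 0.8740 d.
L(t_c) = L₀ e^(−k_d t_c) = 29.5 × 0.7660 = 22.60 mg/L, and at the critical point k_a D_c = k_d L, so D_c = (0.305/2.02) × 22.60 = 3.412 mg/L.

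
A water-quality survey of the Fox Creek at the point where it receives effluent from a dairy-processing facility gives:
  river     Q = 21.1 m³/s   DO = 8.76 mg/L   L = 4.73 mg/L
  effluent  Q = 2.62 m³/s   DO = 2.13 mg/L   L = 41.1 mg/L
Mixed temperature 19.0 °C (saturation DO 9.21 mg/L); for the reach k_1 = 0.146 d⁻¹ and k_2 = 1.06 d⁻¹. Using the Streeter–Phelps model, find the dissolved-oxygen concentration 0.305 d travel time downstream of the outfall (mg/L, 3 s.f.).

DO ≈ 8.03 mg/L

Mixed DO = (21.1×8.76 + 2.62×2.13)/(21.1+2.62) = 190.4/23.72 = 8.028 mg/L.
Mixed L₀ = (21.1×4.73 + 2.62×41.1)/(23.72) = 207.5/23.72 = 8.747 mg/L.
Initial deficit D₀ = C_s − DO₀ = 9.21 − 8.028 = 1.182 mg/L.
D(0.305) = [0.146×8.747/(1.06−0.146)](e^(−0.146×0.305) − e^(−1.06×0.305)) + 1.182 e^(−1.06×0.305)
= 1.397 × (0.9564 − 0.7238) + 1.182 × 0.7238 = 1.181 mg/L.
DO = 9.21 − 1.181 = 8.029 mg/L.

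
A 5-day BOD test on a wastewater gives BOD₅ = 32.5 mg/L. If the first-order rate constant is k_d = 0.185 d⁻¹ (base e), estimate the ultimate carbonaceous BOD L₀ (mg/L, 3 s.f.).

BOD₅ = L₀(1 − e^(−5k_d)) ⇒ L₀ = BOD₅ / (1 − e^(−5×0.185))
= 32.5 / (1 − 0.3965) = 32.5 / 0.6035 = 53.86 mg/L.

L₀ ≈ 53.9 mg/L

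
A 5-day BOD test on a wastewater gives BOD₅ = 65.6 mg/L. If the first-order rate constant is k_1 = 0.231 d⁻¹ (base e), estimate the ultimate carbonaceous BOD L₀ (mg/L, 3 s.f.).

BOD₅ = L₀(1 − e^(−5k_1)) ⇒ L₀ = BOD₅ / (1 − e^(−5×0.231))
= 65.6 / (1 − 0.3151) = 65.6 / 0.6849 = 95.77 mg/L.

L₀ ≈ 95.8 mg/L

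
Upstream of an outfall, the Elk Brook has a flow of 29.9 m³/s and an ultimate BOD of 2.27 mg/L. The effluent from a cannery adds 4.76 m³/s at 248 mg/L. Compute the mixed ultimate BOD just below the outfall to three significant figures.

Flow-weighted mixing: C = (Q_r C_r + Q_w C_w)/(Q_r + Q_w)
= (29.9×2.27 + 4.76×248)/(29.9 + 4.76) = 1248/34.66 = 36.02 mg/L.

36.0 mg/L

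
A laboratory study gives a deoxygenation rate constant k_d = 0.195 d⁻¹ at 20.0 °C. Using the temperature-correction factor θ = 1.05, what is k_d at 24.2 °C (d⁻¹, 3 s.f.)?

k_d(T₂) = k_d(T₁) · θ^(T₂−T₁) = 0.195 × 1.05^(24.2−20.0)
= 0.195 × 1.05^4.20 = 0.195 × 1.227 = 0.2393 d⁻¹.

k_d ≈ 0.239 d⁻¹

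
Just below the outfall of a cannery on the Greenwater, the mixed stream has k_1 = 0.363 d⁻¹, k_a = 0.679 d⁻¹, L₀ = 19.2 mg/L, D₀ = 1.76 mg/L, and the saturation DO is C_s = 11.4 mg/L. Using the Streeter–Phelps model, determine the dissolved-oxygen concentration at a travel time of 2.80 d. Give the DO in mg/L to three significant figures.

DO ≈ 6.45 mg/L

k_1 L₀/(k_a−k_1) = 0.363×19.2/(0.679−0.363) = 6.970/0.3160 = 22.06 mg/L.
e^(−k_1 t) = e^(−0.363×2.800) = 0.3619; e^(−k_a t) = e^(−0.679×2.800) = 0.1494.
D = 22.06 × (0.3619 − 0.1494) + 1.76 × 0.1494 = 4.687 + 0.2629 = 4.950 mg/L.
DO = C_s − D = 11.4 − 4.950 = 6.450 mg/L.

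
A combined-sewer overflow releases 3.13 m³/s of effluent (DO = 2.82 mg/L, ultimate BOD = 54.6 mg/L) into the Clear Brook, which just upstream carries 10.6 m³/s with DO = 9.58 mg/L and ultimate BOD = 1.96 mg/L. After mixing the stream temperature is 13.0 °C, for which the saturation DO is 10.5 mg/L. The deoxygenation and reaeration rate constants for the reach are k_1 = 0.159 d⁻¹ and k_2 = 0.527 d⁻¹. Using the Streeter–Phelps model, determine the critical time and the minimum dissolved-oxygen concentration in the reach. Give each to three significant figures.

t_c ≈ 1.83 d; minimum DO ≈ 7.35 mg/L

Mixed DO = (10.6×9.58 + 3.13×2.82)/(10.6+3.13) = 110.4/13.73 = 8.039 mg/L.
Mixed L₀ = (10.6×1.96 + 3.13×54.6)/(13.73) = 191.7/13.73 = 13.96 mg/L.
Initial deficit D₀ = C_s − DO₀ = 10.5 − 8.039 = 2.461 mg/L.
t_c = (1/0.3680) ln[(0.527/0.159)(1 − 2.461×0.3680/(0.159×13.96))] = 2.717 × ln(1.962) = 1.832 d.
D_c = (0.159/0.527) × 13.96 × e^(−0.159×1.832) = 0.3017 × 13.96 × 0.7474 = 3.148 mg/L.
Minimum DO = 10.5 − 3.148 = 7.352 mg/L.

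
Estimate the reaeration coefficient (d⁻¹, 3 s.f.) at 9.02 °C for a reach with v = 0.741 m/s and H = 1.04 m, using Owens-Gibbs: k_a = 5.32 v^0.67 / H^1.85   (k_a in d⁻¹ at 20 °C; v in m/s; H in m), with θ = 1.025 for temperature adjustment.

k_a ≈ 3.09 d⁻¹

k_a(20) = 5.32 × 0.741^0.67 / 1.04^1.85 = 5.32 × 0.8180 / 1.075 = 4.047 d⁻¹.
k_a(9.02) = 4.047 × 1.025^(9.02−20) = 4.047 × 0.7625 = 3.086 d⁻¹.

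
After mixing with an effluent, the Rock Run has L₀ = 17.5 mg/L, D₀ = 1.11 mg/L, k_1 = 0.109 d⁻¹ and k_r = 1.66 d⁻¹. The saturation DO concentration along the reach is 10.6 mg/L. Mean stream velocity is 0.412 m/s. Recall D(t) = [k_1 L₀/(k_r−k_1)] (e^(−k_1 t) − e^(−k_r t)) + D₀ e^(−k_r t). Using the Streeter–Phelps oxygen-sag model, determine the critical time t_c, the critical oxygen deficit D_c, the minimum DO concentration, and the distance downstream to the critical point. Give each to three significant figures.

With k_r/k_1 = 15.23 and 1 − D₀(k_r−k_1)/(k_1 L₀) = 0.09745,
t_c = ln(15.23 × 0.09745) / (1.66 − 0.109) = ln(1.484) / 1.551 = 0.3948/1.551 = 0.2546 d.
D_c = (k_1/k_r) L₀ e^(−k_1 t_c) = (0.109/1.66) × 17.5 × e^(−0.109×0.2546) = 0.06566 × 17.5 × 0.9726 = 1.118 mg/L.
Minimum DO = C_s − D_c = 10.6 − 1.118 = 9.482 mg/L.
x_c = v t_c = 0.412 m/s × 0.2546 d × 86400 s/d = 9062 m ≈ 9.06 km.

t_c ≈ 0.255 d; D_c ≈ 1.12 mg/L; min DO ≈ 9.48 mg/L; x_c ≈ 9.06 km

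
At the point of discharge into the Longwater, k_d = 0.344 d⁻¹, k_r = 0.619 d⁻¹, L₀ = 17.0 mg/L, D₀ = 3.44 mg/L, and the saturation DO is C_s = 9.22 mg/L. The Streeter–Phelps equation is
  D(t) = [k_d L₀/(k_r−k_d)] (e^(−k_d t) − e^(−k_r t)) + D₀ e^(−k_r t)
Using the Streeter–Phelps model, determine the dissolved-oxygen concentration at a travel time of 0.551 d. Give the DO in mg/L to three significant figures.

DO ≈ 4.30 mg/L

k_d L₀/(k_r−k_d) = 0.344×17.0/(0.619−0.344) = 5.848/0.2750 = 21.27 mg/L.
e^(−k_d t) = e^(−0.344×0.5510) = 0.8273; e^(−k_r t) = e^(−0.619×0.5510) = 0.7110.
D = 21.27 × (0.8273 − 0.7110) + 3.44 × 0.7110 = 2.474 + 2.446 = 4.920 mg/L.
DO = C_s − D = 9.22 − 4.920 = 4.300 mg/L.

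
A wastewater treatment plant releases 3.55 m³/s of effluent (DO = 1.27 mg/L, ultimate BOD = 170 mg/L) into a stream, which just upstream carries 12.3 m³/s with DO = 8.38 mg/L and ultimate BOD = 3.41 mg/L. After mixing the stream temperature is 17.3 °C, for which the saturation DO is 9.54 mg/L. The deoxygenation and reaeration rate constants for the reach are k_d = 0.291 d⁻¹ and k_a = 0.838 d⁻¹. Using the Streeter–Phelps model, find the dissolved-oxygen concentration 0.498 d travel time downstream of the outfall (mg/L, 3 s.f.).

Mixed DO = (12.3×8.38 + 3.55×1.27)/(12.3+3.55) = 107.6/15.85 = 6.788 mg/L.
Mixed L₀ = (12.3×3.41 + 3.55×170)/(15.85) = 645.4/15.85 = 40.72 mg/L.
Initial deficit D₀ = C_s − DO₀ = 9.54 − 6.788 = 2.752 mg/L.
D(0.498) = [0.291×40.72/(0.838−0.291)](e^(−0.291×0.498) − e^(−0.838×0.498)) + 2.752 e^(−0.838×0.498)
= 21.66 × (0.8651 − 0.6588) + 2.752 × 0.6588 = 6.282 mg/L.
DO = 9.54 − 6.282 = 3.258 mg/L.

DO ≈ 3.26 mg/L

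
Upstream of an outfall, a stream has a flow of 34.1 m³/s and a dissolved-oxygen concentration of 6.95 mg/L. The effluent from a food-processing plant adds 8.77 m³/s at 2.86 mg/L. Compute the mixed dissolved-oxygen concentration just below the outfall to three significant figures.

Flow-weighted mixing: C = (Q_r C_r + Q_w C_w)/(Q_r + Q_w)
= (34.1×6.95 + 8.77×2.86)/(34.1 + 8.77) = 262.1/42.87 = 6.113 mg/L.

6.11 mg/L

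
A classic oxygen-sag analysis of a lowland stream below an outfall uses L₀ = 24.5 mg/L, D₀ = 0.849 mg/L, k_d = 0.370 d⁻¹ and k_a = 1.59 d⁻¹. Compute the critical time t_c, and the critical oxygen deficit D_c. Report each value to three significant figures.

t_c ≈ 1.10 d; D_c ≈ 3.80 mg/L

With k_a/k_d = 4.297 and 1 − D₀(k_a−k_d)/(k_d L₀) = 0.8857,
t_c = ln(4.297 × 0.8857) / (1.59 − 0.370) = ln(3.806) / 1.220 = 1.337/1.220 = 1.096 d.
D_c = (k_d/k_a) L₀ e^(−k_d t_c) = (0.370/1.59) × 24.5 × e^(−0.370×1.096) = 0.2327 × 24.5 × 0.6667 = 3.801 mg/L.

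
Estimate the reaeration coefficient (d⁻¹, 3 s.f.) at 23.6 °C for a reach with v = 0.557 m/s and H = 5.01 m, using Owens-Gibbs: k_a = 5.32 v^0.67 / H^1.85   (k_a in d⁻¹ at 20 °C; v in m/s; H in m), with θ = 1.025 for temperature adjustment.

k_a ≈ 0.199 d⁻¹

k_a(20) = 5.32 × 0.557^0.67 / 5.01^1.85 = 5.32 × 0.6757 / 19.71 = 0.1824 d⁻¹.
k_a(23.6) = 0.1824 × 1.025^(23.6−20) = 0.1824 × 1.093 = 0.1993 d⁻¹.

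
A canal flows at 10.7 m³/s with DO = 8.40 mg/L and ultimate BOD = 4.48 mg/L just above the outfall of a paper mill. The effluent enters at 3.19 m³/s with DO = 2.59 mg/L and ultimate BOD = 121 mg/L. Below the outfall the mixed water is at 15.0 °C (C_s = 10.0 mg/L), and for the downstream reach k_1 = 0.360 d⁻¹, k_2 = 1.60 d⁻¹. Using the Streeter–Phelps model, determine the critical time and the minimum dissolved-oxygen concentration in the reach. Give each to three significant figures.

t_c ≈ 0.888 d; minimum DO ≈ 4.89 mg/L

Mixed DO = (10.7×8.40 + 3.19×2.59)/(10.7+3.19) = 98.14/13.89 = 7.066 mg/L.
Mixed L₀ = (10.7×4.48 + 3.19×121)/(13.89) = 433.9/13.89 = 31.24 mg/L.
Initial deficit D₀ = C_s − DO₀ = 10.0 − 7.066 = 2.934 mg/L.
t_c = (1/1.240) ln[(1.60/0.360)(1 − 2.934×1.240/(0.360×31.24))] = 0.8065 × ln(3.007) = 0.8877 d.
D_c = (0.360/1.60) × 31.24 × e^(−0.360×0.8877) = 0.2250 × 31.24 × 0.7265 = 5.106 mg/L.
Minimum DO = 10.0 − 5.106 = 4.894 mg/L.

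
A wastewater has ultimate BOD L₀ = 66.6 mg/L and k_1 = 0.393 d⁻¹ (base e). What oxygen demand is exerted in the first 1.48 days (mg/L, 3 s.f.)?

y ≈ 29.4 mg/L

y_t = L₀(1 − e^(−k_1 t)) = 66.6 × (1 − e^(−0.393×1.48))
= 66.6 × (1 − 0.5590) = 66.6 × 0.4410 = 29.37 mg/L.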